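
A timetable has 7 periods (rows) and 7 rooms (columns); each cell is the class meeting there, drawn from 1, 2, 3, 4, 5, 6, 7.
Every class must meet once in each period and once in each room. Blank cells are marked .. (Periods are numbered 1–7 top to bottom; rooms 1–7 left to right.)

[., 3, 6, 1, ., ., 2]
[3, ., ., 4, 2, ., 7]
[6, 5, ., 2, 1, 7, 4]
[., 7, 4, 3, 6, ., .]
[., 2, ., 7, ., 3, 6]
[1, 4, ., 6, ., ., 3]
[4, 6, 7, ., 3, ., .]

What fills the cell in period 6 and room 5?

Period 2, room 2: period 2 has {2, 3, 4, 7} and room 2 has {2, 3, 4, 5, 6, 7}, leaving only 1.
Period 2, room 3: period 2 has {1, 2, 3, 4, 7} and room 3 has {4, 6, 7}, leaving only 5.
Period 2, room 6: period 2 has {1, 2, 3, 4, 5, 7} and room 6 has {3, 7}, leaving only 6.
Period 3, room 3: period 3 has {1, 2, 4, 5, 6, 7} and room 3 has {4, 5, 6, 7}, leaving only 3.
Period 5, room 1: period 5 has {2, 3, 6, 7} and room 1 has {1, 3, 4, 6}, leaving only 5.
Period 1, room 1: period 1 has {1, 2, 3, 6} and room 1 has {1, 3, 4, 5, 6}, leaving only 7.
Period 4, room 1: period 4 has {3, 4, 6, 7} and room 1 has {1, 3, 4, 5, 6, 7}, leaving only 2.
Period 5, room 3: period 5 has {2, 3, 5, 6, 7} and room 3 has {3, 4, 5, 6, 7}, leaving only 1.
Period 5, room 5: period 5 has {1, 2, 3, 5, 6, 7} and room 5 has {1, 2, 3, 6}, leaving only 4.
Period 1, room 5: period 1 has {1, 2, 3, 6, 7} and room 5 has {1, 2, 3, 4, 6}, leaving only 5.
Period 6 already has {1, 3, 4, 6} and room 5 already has {1, 2, 3, 4, 5, 6}, so period 6, room 5 must be 7.

7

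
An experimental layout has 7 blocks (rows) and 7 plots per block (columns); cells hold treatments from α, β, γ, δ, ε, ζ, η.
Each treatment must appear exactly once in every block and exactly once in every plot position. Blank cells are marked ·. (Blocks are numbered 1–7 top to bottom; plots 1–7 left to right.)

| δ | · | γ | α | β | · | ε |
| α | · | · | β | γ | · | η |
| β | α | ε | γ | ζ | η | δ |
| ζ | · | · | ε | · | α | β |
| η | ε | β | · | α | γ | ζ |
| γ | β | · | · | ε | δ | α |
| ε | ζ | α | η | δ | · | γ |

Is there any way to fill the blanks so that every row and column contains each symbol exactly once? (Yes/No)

No block or plot among the givens repeats a symbol, and propagating forced cells runs into no contradiction.
One valid completion exists (for instance, δ η γ α β ζ ε / α δ ζ β γ ε η / β α ε γ ζ η δ / ζ γ δ ε η α β / η ε β δ α γ ζ / γ β η ζ ε δ α / ε ζ α η δ β γ).

Yes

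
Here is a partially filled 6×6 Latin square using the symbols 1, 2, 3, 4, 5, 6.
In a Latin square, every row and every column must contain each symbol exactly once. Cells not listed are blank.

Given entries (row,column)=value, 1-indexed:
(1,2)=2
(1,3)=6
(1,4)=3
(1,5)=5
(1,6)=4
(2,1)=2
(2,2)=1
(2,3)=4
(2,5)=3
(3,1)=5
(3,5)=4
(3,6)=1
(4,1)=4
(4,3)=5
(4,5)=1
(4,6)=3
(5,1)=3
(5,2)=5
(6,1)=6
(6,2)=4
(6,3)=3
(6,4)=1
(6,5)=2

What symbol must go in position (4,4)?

2

Row 1, column 1: row 1 has {2, 3, 4, 5, 6} and column 1 has {2, 3, 4, 5, 6}, leaving only 1.
Row 3, column 3: row 3 has {1, 4, 5} and column 3 has {3, 4, 5, 6}, leaving only 2.
Row 3, column 4: row 3 has {1, 2, 4, 5} and column 4 has {1, 3}, leaving only 6.
Row 4 already has {1, 3, 4, 5} and column 4 already has {1, 3, 6}, so row 4, column 4 must be 2.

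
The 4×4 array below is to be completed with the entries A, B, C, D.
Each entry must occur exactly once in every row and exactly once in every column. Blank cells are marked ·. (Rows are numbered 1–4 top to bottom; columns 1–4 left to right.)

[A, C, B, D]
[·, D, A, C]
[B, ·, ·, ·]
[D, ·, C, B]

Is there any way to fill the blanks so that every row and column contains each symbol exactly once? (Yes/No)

Row 2, column 1: row 2 together with column 1 already contain {A, B, C, D} — every symbol — so nothing can go there. The grid has no valid completion.

No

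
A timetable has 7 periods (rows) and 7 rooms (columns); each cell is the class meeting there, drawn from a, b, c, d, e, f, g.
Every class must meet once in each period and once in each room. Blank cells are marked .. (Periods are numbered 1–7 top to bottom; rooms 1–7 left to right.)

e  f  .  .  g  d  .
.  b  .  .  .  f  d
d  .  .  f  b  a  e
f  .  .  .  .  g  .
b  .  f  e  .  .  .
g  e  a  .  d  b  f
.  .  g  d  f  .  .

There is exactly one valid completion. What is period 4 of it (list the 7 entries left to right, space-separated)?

f c d b e g a

Period 3, room 3: period 3 has {a, b, d, e, f} and room 3 has {a, f, g}, leaving only c.
Period 1, room 3: period 1 has {d, e, f, g} and room 3 has {a, c, f, g}, leaving only b.
Period 2, room 3: period 2 has {b, d, f} and room 3 has {a, b, c, f, g}, leaving only e.
Period 4, room 3: period 4 has {f, g} and room 3 has {a, b, c, e, f, g}, leaving only d.
Period 3, room 2: period 3 has {a, b, c, d, e, f} and room 2 has {b, e, f}, leaving only g.
Period 5, room 6: period 5 has {b, e, f} and room 6 has {a, b, d, f, g}, leaving only c.
Period 5, room 5: period 5 has {b, c, e, f} and room 5 has {b, d, f, g}, leaving only a.
Period 2, room 5: period 2 has {b, d, e, f} and room 5 has {a, b, d, f, g}, leaving only c.
Period 4, room 5: period 4 has {d, f, g} and room 5 has {a, b, c, d, f, g}, leaving only e.
Period 2, room 1: period 2 has {b, c, d, e, f} and room 1 has {b, d, e, f, g}, leaving only a.
Period 2, room 4: period 2 has {a, b, c, d, e, f} and room 4 has {d, e, f}, leaving only g.
Period 5, room 2: period 5 has {a, b, c, e, f} and room 2 has {b, e, f, g}, leaving only d.
Period 5, room 7: period 5 has {a, b, c, d, e, f} and room 7 has {d, e, f}, leaving only g.
Period 6, room 4: period 6 has {a, b, d, e, f, g} and room 4 has {d, e, f, g}, leaving only c.
Period 1, room 4: period 1 has {b, d, e, f, g} and room 4 has {c, d, e, f, g}, leaving only a.
Period 4, room 4: period 4 has {d, e, f, g} and room 4 has {a, c, d, e, f, g}, leaving only b.
Period 1, room 7: period 1 has {a, b, d, e, f, g} and room 7 has {d, e, f, g}, leaving only c.
Period 4, room 7: period 4 has {b, d, e, f, g} and room 7 has {c, d, e, f, g}, leaving only a.
Period 4, room 2: period 4 has {a, b, d, e, f, g} and room 2 has {b, d, e, f, g}, leaving only c.
So period 4 reads: f c d b e g a.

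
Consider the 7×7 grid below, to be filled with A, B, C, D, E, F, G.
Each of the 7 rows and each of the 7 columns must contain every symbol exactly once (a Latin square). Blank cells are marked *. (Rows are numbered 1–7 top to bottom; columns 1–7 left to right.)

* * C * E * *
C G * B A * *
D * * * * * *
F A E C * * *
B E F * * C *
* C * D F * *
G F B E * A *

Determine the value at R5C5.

Row 1, column 1: row 1 has {C, E} and column 1 has {B, C, D, F, G}, leaving only A.
Row 2, column 3: row 2 has {A, B, C, G} and column 3 has {B, C, E, F}, leaving only D.
Row 3, column 2: row 3 has {D} and column 2 has {A, C, E, F, G}, leaving only B.
Row 1, column 2: row 1 has {A, C, E} and column 2 has {A, B, C, E, F, G}, leaving only D.
Row 6, column 1: row 6 has {C, D, F} and column 1 has {A, B, C, D, F, G}, leaving only E.
Row 5, column 5 is narrowed to {D, G}.
If it were D, then row 7, column 7 would be left with no valid symbol.
So row 5, column 5 must be G.

G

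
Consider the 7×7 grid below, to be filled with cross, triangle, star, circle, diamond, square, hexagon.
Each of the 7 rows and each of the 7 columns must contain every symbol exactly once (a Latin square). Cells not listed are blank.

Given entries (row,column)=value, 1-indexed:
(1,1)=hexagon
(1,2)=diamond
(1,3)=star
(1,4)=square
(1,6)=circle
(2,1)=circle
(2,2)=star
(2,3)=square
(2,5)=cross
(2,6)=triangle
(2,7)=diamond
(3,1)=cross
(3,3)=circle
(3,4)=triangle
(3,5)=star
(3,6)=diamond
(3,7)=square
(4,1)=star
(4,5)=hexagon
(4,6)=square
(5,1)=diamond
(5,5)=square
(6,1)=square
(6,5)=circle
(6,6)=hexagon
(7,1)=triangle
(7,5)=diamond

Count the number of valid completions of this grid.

Row 1, column 5: eliminating its row and column leaves {triangle}.
Row 1, column 7: eliminating its row and column leaves {cross, triangle}.
Row 2, column 4: eliminating its row and column leaves {hexagon}.
Row 3, column 2: eliminating its row and column leaves {hexagon}.
Row 4, column 2: eliminating its row and column leaves {cross, triangle, circle}.
Row 4, column 3: eliminating its row and column leaves {cross, triangle, diamond}.
Row 4, column 4: eliminating its row and column leaves {cross, circle, diamond}.
Row 4, column 7: eliminating its row and column leaves {cross, triangle, circle}.
Row 5, column 2: eliminating its row and column leaves {cross, triangle, circle, hexagon}.
Row 5, column 3: eliminating its row and column leaves {cross, triangle, hexagon}.
Row 5, column 4: eliminating its row and column leaves {cross, star, circle, hexagon}.
Row 5, column 6: eliminating its row and column leaves {cross, star}.
Row 5, column 7: eliminating its row and column leaves {cross, triangle, star, circle, hexagon}.
Row 6, column 2: eliminating its row and column leaves {cross, triangle}.
Row 6, column 3: eliminating its row and column leaves {cross, triangle, diamond}.
Row 6, column 4: eliminating its row and column leaves {cross, star, diamond}.
Row 6, column 7: eliminating its row and column leaves {cross, triangle, star}.
Row 7, column 2: eliminating its row and column leaves {cross, circle, square, hexagon}.
Row 7, column 3: eliminating its row and column leaves {cross, hexagon}.
Row 7, column 4: eliminating its row and column leaves {cross, star, circle, hexagon}.
Row 7, column 6: eliminating its row and column leaves {cross, star}.
Row 7, column 7: eliminating its row and column leaves {cross, star, circle, hexagon}.
Enumerating the assignments across these blanks that avoid any row or column repeat gives 9 completions.

9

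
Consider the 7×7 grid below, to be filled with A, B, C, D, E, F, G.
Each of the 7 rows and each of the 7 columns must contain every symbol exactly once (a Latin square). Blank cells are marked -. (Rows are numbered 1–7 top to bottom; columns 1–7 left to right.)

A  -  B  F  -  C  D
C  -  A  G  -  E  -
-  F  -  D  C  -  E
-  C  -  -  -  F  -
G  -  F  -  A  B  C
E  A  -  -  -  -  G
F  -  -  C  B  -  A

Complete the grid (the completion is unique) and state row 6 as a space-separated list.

E A C B F D G

Row 6, column 4: row 6 has {A, E, G} and column 4 has {C, D, F, G}, leaving only B.
Row 6, column 6: row 6 has {A, B, E, G} and column 6 has {B, C, E, F}, leaving only D.
Row 6, column 3: row 6 has {A, B, D, E, G} and column 3 has {A, B, F}, leaving only C.
Row 6, column 5: row 6 has {A, B, C, D, E, G} and column 5 has {A, B, C}, leaving only F.
So row 6 reads: E A C B F D G.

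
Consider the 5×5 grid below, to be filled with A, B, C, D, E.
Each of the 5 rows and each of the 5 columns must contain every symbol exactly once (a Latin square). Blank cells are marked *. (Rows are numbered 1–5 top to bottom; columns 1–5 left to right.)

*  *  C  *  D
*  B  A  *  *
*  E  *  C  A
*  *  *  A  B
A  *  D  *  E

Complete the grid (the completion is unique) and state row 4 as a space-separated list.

C D E A B

Row 4, column 3: row 4 has {A, B} and column 3 has {A, C, D}, leaving only E.
Row 1, column 2: row 1 has {C, D} and column 2 has {B, E}, leaving only A.
Row 2, column 5: row 2 has {A, B} and column 5 has {A, B, D, E}, leaving only C.
Row 3, column 3: row 3 has {A, C, E} and column 3 has {A, C, D, E}, leaving only B.
Row 3, column 1: row 3 has {A, B, C, E} and column 1 has {A}, leaving only D.
Row 4, column 1: row 4 has {A, B, E} and column 1 has {A, D}, leaving only C.
Row 4, column 2: row 4 has {A, B, C, E} and column 2 has {A, B, E}, leaving only D.
So row 4 reads: C D E A B.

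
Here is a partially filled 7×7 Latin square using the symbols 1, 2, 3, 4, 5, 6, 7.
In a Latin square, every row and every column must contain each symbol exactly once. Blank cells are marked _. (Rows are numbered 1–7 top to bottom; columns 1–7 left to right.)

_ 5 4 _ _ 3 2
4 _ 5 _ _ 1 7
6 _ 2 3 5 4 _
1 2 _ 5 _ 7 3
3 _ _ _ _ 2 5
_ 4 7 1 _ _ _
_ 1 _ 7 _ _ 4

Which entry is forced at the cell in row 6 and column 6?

Row 1, column 1: row 1 has {2, 3, 4, 5} and column 1 has {1, 3, 4, 6}, leaving only 7.
Row 1, column 4: row 1 has {2, 3, 4, 5, 7} and column 4 has {1, 3, 5, 7}, leaving only 6.
Row 1, column 5: row 1 has {2, 3, 4, 5, 6, 7} and column 5 has {5}, leaving only 1.
Row 2, column 4: row 2 has {1, 4, 5, 7} and column 4 has {1, 3, 5, 6, 7}, leaving only 2.
Row 3, column 2: row 3 has {2, 3, 4, 5, 6} and column 2 has {1, 2, 4, 5}, leaving only 7.
Row 3, column 7: row 3 has {2, 3, 4, 5, 6, 7} and column 7 has {2, 3, 4, 5, 7}, leaving only 1.
Row 4, column 3: row 4 has {1, 2, 3, 5, 7} and column 3 has {2, 4, 5, 7}, leaving only 6.
Row 4, column 5: row 4 has {1, 2, 3, 5, 6, 7} and column 5 has {1, 5}, leaving only 4.
Row 5, column 2: row 5 has {2, 3, 5} and column 2 has {1, 2, 4, 5, 7}, leaving only 6.
Row 2, column 2: row 2 has {1, 2, 4, 5, 7} and column 2 has {1, 2, 4, 5, 6, 7}, leaving only 3.
Row 2, column 5: row 2 has {1, 2, 3, 4, 5, 7} and column 5 has {1, 4, 5}, leaving only 6.
Row 5, column 3: row 5 has {2, 3, 5, 6} and column 3 has {2, 4, 5, 6, 7}, leaving only 1.
Row 5, column 4: row 5 has {1, 2, 3, 5, 6} and column 4 has {1, 2, 3, 5, 6, 7}, leaving only 4.
Row 5, column 5: row 5 has {1, 2, 3, 4, 5, 6} and column 5 has {1, 4, 5, 6}, leaving only 7.
Row 6, column 7: row 6 has {1, 4, 7} and column 7 has {1, 2, 3, 4, 5, 7}, leaving only 6.
Row 6 already has {1, 4, 6, 7} and column 6 already has {1, 2, 3, 4, 7}, so row 6, column 6 must be 5.

5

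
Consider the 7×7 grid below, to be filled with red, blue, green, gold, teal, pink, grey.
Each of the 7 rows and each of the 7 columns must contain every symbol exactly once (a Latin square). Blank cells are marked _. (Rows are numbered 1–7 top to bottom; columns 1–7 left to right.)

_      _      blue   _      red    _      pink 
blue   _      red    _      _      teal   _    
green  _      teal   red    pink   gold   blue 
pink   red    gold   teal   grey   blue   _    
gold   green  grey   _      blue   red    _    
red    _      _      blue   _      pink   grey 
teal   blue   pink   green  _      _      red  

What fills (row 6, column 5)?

Row 1, column 1: row 1 has {red, blue, pink} and column 1 has {red, blue, green, gold, teal, pink}, leaving only grey.
Row 1, column 4: row 1 has {red, blue, pink, grey} and column 4 has {red, blue, green, teal}, leaving only gold.
Row 1, column 2: row 1 has {red, blue, gold, pink, grey} and column 2 has {red, blue, green}, leaving only teal.
Row 1, column 6: row 1 has {red, blue, gold, teal, pink, grey} and column 6 has {red, blue, gold, teal, pink}, leaving only green.
Row 3, column 2: row 3 has {red, blue, green, gold, teal, pink} and column 2 has {red, blue, green, teal}, leaving only grey.
Row 4, column 7: row 4 has {red, blue, gold, teal, pink, grey} and column 7 has {red, blue, pink, grey}, leaving only green.
Row 2, column 7: row 2 has {red, blue, teal} and column 7 has {red, blue, green, pink, grey}, leaving only gold.
Row 2, column 2: row 2 has {red, blue, gold, teal} and column 2 has {red, blue, green, teal, grey}, leaving only pink.
Row 2, column 4: row 2 has {red, blue, gold, teal, pink} and column 4 has {red, blue, green, gold, teal}, leaving only grey.
Row 2, column 5: row 2 has {red, blue, gold, teal, pink, grey} and column 5 has {red, blue, pink, grey}, leaving only green.
Row 5, column 4: row 5 has {red, blue, green, gold, grey} and column 4 has {red, blue, green, gold, teal, grey}, leaving only pink.
Row 5, column 7: row 5 has {red, blue, green, gold, pink, grey} and column 7 has {red, blue, green, gold, pink, grey}, leaving only teal.
Row 6, column 2: row 6 has {red, blue, pink, grey} and column 2 has {red, blue, green, teal, pink, grey}, leaving only gold.
Row 6 already has {red, blue, gold, pink, grey} and column 5 already has {red, blue, green, pink, grey}, so row 6, column 5 must be teal.

teal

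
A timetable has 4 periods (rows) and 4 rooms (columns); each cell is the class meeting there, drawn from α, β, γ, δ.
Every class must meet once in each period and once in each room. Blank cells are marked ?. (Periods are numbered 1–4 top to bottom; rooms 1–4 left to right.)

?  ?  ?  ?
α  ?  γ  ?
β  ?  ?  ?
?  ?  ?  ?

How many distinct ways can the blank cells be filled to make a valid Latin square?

Period 1, room 1: eliminating its period and room leaves {γ, δ}.
Period 1, room 2: eliminating its period and room leaves {α, β, γ, δ}.
Period 1, room 3: eliminating its period and room leaves {α, β, δ}.
Period 1, room 4: eliminating its period and room leaves {α, β, γ, δ}.
Period 2, room 2: eliminating its period and room leaves {β, δ}.
Period 2, room 4: eliminating its period and room leaves {β, δ}.
Period 3, room 2: eliminating its period and room leaves {α, γ, δ}.
Period 3, room 3: eliminating its period and room leaves {α, δ}.
Period 3, room 4: eliminating its period and room leaves {α, γ, δ}.
Period 4, room 1: eliminating its period and room leaves {γ, δ}.
Period 4, room 2: eliminating its period and room leaves {α, β, γ, δ}.
Period 4, room 3: eliminating its period and room leaves {α, β, δ}.
Period 4, room 4: eliminating its period and room leaves {α, β, γ, δ}.
Enumerating the assignments across these blanks that avoid any period or room repeat gives 16 completions.

16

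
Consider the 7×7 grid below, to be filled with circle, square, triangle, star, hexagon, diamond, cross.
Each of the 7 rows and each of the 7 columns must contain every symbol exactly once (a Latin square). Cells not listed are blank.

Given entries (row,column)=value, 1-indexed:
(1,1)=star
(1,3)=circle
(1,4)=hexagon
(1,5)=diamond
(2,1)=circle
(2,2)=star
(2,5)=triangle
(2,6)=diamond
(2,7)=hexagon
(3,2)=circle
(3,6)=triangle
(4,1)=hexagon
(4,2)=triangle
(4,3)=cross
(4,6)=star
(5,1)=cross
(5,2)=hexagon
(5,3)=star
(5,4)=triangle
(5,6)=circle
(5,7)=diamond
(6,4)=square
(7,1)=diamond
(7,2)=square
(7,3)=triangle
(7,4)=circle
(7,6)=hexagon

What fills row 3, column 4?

Row 1, column 2: row 1 has {circle, star, hexagon, diamond} and column 2 has {circle, square, triangle, star, hexagon}, leaving only cross.
Row 1, column 6: row 1 has {circle, star, hexagon, diamond, cross} and column 6 has {circle, triangle, star, hexagon, diamond}, leaving only square.
Row 1, column 7: row 1 has {circle, square, star, hexagon, diamond, cross} and column 7 has {hexagon, diamond}, leaving only triangle.
Row 2, column 3: row 2 has {circle, triangle, star, hexagon, diamond} and column 3 has {circle, triangle, star, cross}, leaving only square.
Row 2, column 4: row 2 has {circle, square, triangle, star, hexagon, diamond} and column 4 has {circle, square, triangle, hexagon}, leaving only cross.
Row 3, column 1: row 3 has {circle, triangle} and column 1 has {circle, star, hexagon, diamond, cross}, leaving only square.
Row 4, column 4: row 4 has {triangle, star, hexagon, cross} and column 4 has {circle, square, triangle, hexagon, cross}, leaving only diamond.
Row 3 already has {circle, square, triangle} and column 4 already has {circle, square, triangle, hexagon, diamond, cross}, so row 3, column 4 must be star.

star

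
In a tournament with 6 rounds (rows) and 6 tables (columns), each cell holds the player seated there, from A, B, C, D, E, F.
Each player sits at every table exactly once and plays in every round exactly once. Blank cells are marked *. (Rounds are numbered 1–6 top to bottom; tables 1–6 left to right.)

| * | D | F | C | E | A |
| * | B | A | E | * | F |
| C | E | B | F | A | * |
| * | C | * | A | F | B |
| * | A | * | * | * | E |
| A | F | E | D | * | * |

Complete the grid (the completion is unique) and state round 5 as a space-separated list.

Round 5, table 4: round 5 has {A, E} and table 4 has {A, C, D, E, F}, leaving only B.
Round 1, table 1: round 1 has {A, C, D, E, F} and table 1 has {A, C}, leaving only B.
Round 2, table 1: round 2 has {A, B, E, F} and table 1 has {A, B, C}, leaving only D.
Round 5, table 1: round 5 has {A, B, E} and table 1 has {A, B, C, D}, leaving only F.
Round 2, table 5: round 2 has {A, B, D, E, F} and table 5 has {A, E, F}, leaving only C.
Round 5, table 5: round 5 has {A, B, E, F} and table 5 has {A, C, E, F}, leaving only D.
Round 5, table 3: round 5 has {A, B, D, E, F} and table 3 has {A, B, E, F}, leaving only C.
So round 5 reads: F A C B D E.

F A C B D E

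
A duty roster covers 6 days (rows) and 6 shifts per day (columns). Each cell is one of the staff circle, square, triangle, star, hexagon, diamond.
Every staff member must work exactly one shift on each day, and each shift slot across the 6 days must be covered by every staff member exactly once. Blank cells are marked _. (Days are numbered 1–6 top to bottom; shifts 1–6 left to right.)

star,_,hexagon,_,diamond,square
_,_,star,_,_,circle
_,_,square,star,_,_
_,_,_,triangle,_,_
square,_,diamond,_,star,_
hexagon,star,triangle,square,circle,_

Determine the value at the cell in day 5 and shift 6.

triangle

Day 1, shift 4: day 1 has {square, star, hexagon, diamond} and shift 4 has {square, triangle, star}, leaving only circle.
Day 1, shift 2: day 1 has {circle, square, star, hexagon, diamond} and shift 2 has {star}, leaving only triangle.
Day 4, shift 3: day 4 has {triangle} and shift 3 has {square, triangle, star, hexagon, diamond}, leaving only circle.
Day 4, shift 1: day 4 has {circle, triangle} and shift 1 has {square, star, hexagon}, leaving only diamond.
Day 2, shift 1: day 2 has {circle, star} and shift 1 has {square, star, hexagon, diamond}, leaving only triangle.
Day 3, shift 1: day 3 has {square, star} and shift 1 has {square, triangle, star, hexagon, diamond}, leaving only circle.
Day 5, shift 4: day 5 has {square, star, diamond} and shift 4 has {circle, square, triangle, star}, leaving only hexagon.
Day 5 already has {square, star, hexagon, diamond} and shift 6 already has {circle, square}, so day 5, shift 6 must be triangle.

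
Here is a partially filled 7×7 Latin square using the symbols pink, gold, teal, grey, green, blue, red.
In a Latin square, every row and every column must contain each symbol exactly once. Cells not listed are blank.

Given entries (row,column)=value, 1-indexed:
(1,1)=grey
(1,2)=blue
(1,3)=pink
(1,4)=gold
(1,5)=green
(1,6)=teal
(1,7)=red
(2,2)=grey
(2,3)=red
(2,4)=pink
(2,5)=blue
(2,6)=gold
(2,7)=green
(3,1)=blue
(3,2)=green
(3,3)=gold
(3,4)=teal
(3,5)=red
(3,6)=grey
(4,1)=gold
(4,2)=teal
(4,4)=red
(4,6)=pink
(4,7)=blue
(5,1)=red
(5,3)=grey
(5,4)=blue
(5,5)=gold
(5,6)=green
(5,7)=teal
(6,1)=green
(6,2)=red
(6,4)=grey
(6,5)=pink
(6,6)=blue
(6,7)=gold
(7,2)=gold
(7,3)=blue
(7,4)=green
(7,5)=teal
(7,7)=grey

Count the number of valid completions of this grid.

1

Row 2, column 1: eliminating its row and column leaves {teal}.
Row 3, column 7: eliminating its row and column leaves {pink}.
Row 4, column 3: eliminating its row and column leaves {green}.
Row 4, column 5: eliminating its row and column leaves {grey}.
Row 5, column 2: eliminating its row and column leaves {pink}.
Row 6, column 3: eliminating its row and column leaves {teal}.
Row 7, column 1: eliminating its row and column leaves {pink}.
Row 7, column 6: eliminating its row and column leaves {red}.
Only one assignment across all blanks avoids any row or column repeat, giving 1 completion.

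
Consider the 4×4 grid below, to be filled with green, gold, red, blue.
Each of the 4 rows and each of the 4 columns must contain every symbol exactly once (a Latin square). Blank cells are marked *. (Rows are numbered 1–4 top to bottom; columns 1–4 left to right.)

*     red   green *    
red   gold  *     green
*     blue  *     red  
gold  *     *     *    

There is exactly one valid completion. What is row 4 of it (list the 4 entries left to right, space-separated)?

gold green red blue

Row 4, column 2: row 4 has {gold} and column 2 has {gold, red, blue}, leaving only green.
Row 4, column 4: row 4 has {green, gold} and column 4 has {green, red}, leaving only blue.
Row 4, column 3: row 4 has {green, gold, blue} and column 3 has {green}, leaving only red.
So row 4 reads: gold green red blue.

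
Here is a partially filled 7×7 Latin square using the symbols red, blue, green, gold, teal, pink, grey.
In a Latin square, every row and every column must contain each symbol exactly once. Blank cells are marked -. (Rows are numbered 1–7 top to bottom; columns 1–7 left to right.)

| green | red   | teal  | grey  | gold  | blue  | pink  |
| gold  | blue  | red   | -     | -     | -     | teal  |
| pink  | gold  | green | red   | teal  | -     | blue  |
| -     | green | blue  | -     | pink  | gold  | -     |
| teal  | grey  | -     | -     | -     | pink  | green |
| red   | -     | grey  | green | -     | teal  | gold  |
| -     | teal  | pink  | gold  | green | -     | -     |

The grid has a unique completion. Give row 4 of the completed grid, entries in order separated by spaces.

Row 4, column 1: row 4 has {blue, green, gold, pink} and column 1 has {red, green, gold, teal, pink}, leaving only grey.
Row 4, column 4: row 4 has {blue, green, gold, pink, grey} and column 4 has {red, green, gold, grey}, leaving only teal.
Row 4, column 7: row 4 has {blue, green, gold, teal, pink, grey} and column 7 has {blue, green, gold, teal, pink}, leaving only red.
So row 4 reads: grey green blue teal pink gold red.

grey green blue teal pink gold red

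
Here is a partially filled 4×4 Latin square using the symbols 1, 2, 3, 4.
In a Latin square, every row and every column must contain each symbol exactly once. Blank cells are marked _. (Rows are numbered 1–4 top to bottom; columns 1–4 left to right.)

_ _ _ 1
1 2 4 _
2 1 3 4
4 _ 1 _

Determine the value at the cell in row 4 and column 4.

Row 1, column 1: row 1 has {1} and column 1 has {1, 2, 4}, leaving only 3.
Row 1, column 2: row 1 has {1, 3} and column 2 has {1, 2}, leaving only 4.
Row 1, column 3: row 1 has {1, 3, 4} and column 3 has {1, 3, 4}, leaving only 2.
Row 2, column 4: row 2 has {1, 2, 4} and column 4 has {1, 4}, leaving only 3.
Row 4 already has {1, 4} and column 4 already has {1, 3, 4}, so row 4, column 4 must be 2.

2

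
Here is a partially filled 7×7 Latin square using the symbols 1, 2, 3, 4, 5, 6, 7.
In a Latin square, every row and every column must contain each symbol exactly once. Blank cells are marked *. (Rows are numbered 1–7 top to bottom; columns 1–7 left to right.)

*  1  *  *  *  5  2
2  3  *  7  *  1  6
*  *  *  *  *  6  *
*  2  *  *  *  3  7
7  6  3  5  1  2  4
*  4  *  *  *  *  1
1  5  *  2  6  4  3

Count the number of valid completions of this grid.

8

Row 1, column 1: eliminating its row and column leaves {3, 4, 6}.
Row 1, column 3: eliminating its row and column leaves {4, 6, 7}.
Row 1, column 4: eliminating its row and column leaves {3, 4, 6}.
Row 1, column 5: eliminating its row and column leaves {3, 4, 7}.
Row 2, column 3: eliminating its row and column leaves {4, 5}.
Row 2, column 5: eliminating its row and column leaves {4, 5}.
Row 3, column 1: eliminating its row and column leaves {3, 4, 5}.
Row 3, column 2: eliminating its row and column leaves {7}.
Row 3, column 3: eliminating its row and column leaves {1, 2, 4, 5, 7}.
Row 3, column 4: eliminating its row and column leaves {1, 3, 4}.
Row 3, column 5: eliminating its row and column leaves {2, 3, 4, 5, 7}.
Row 3, column 7: eliminating its row and column leaves {5}.
Row 4, column 1: eliminating its row and column leaves {4, 5, 6}.
Row 4, column 3: eliminating its row and column leaves {1, 4, 5, 6}.
Row 4, column 4: eliminating its row and column leaves {1, 4, 6}.
Row 4, column 5: eliminating its row and column leaves {4, 5}.
Row 6, column 1: eliminating its row and column leaves {3, 5, 6}.
Row 6, column 3: eliminating its row and column leaves {2, 5, 6, 7}.
Row 6, column 4: eliminating its row and column leaves {3, 6}.
Row 6, column 5: eliminating its row and column leaves {2, 3, 5, 7}.
Row 6, column 6: eliminating its row and column leaves {7}.
Row 7, column 3: eliminating its row and column leaves {7}.
Enumerating the assignments across these blanks that avoid any row or column repeat gives 8 completions.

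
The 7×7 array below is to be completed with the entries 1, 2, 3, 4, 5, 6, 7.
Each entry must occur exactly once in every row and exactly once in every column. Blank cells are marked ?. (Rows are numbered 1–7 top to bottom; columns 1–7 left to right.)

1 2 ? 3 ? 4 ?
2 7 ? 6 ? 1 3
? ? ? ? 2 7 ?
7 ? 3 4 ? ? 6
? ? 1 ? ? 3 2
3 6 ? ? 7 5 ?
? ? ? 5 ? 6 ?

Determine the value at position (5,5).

Row 3, column 4: row 3 has {2, 7} and column 4 has {3, 4, 5, 6}, leaving only 1.
Row 4, column 6: row 4 has {3, 4, 6, 7} and column 6 has {1, 3, 4, 5, 6, 7}, leaving only 2.
Row 5, column 4: row 5 has {1, 2, 3} and column 4 has {1, 3, 4, 5, 6}, leaving only 7.
Row 6, column 4: row 6 has {3, 5, 6, 7} and column 4 has {1, 3, 4, 5, 6, 7}, leaving only 2.
Row 6, column 3: row 6 has {2, 3, 5, 6, 7} and column 3 has {1, 3}, leaving only 4.
Row 2, column 3: row 2 has {1, 2, 3, 6, 7} and column 3 has {1, 3, 4}, leaving only 5.
Row 2, column 5: row 2 has {1, 2, 3, 5, 6, 7} and column 5 has {2, 7}, leaving only 4.
Row 3, column 3: row 3 has {1, 2, 7} and column 3 has {1, 3, 4, 5}, leaving only 6.
Row 1, column 3: row 1 has {1, 2, 3, 4} and column 3 has {1, 3, 4, 5, 6}, leaving only 7.
Row 1, column 7: row 1 has {1, 2, 3, 4, 7} and column 7 has {2, 3, 6}, leaving only 5.
Row 1, column 5: row 1 has {1, 2, 3, 4, 5, 7} and column 5 has {2, 4, 7}, leaving only 6.
Row 5 already has {1, 2, 3, 7} and column 5 already has {2, 4, 6, 7}, so row 5, column 5 must be 5.

5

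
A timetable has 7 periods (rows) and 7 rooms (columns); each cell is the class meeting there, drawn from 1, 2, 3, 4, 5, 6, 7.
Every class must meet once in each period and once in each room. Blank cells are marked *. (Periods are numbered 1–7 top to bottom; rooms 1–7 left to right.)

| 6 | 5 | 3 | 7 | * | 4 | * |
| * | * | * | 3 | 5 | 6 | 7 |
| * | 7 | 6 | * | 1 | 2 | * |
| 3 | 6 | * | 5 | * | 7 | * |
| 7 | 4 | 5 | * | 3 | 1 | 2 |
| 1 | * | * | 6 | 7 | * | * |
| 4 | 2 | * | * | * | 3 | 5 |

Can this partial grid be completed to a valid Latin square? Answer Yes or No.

No

Period 5, room 4: period 5 together with room 4 already contain {1, 2, 3, 4, 5, 6, 7} — every symbol — so nothing can go there. The grid has no valid completion.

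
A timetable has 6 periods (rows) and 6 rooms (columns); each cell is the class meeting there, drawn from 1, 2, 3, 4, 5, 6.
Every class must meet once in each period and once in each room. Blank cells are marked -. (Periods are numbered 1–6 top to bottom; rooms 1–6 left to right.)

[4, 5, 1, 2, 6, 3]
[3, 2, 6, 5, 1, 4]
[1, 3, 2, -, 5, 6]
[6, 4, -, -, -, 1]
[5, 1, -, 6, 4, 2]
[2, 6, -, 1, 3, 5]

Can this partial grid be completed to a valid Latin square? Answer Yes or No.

Yes

No period or room among the givens repeats a symbol, and propagating forced cells runs into no contradiction.
One valid completion exists (for instance, 4 5 1 2 6 3 / 3 2 6 5 1 4 / 1 3 2 4 5 6 / 6 4 5 3 2 1 / 5 1 3 6 4 2 / 2 6 4 1 3 5).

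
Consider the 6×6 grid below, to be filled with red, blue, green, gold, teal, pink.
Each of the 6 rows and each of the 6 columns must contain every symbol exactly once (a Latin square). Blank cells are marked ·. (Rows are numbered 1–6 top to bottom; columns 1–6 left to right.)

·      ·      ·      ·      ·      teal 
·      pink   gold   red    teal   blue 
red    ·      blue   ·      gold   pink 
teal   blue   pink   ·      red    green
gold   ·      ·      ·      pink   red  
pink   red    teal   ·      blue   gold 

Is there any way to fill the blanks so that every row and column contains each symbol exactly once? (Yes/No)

No row or column among the givens repeats a symbol, and propagating forced cells runs into no contradiction.
One valid completion exists (for instance, blue gold red pink green teal / green pink gold red teal blue / red green blue teal gold pink / teal blue pink gold red green / gold teal green blue pink red / pink red teal green blue gold).

Yes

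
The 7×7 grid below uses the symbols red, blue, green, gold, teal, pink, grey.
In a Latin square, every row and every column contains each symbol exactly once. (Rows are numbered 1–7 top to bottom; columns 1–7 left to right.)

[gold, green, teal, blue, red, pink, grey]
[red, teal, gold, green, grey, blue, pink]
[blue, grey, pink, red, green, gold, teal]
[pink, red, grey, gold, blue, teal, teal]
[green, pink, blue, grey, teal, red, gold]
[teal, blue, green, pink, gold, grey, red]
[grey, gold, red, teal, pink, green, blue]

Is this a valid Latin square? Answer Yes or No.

No

Row 4 contains teal twice (at columns 6 and 7), so it is not a permutation.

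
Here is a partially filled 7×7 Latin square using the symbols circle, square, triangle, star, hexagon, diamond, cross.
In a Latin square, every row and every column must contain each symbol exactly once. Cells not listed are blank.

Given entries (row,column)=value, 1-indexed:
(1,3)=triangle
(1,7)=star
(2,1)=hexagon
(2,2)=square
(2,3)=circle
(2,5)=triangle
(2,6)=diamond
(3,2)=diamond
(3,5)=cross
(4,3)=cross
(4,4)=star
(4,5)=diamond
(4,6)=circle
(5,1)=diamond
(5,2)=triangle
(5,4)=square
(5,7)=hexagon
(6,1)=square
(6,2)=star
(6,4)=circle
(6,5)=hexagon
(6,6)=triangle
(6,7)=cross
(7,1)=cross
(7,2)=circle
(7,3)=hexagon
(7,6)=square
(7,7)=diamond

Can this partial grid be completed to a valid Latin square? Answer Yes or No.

Row 2, column 7: row 2 together with column 7 already contain {circle, square, triangle, star, hexagon, diamond, cross} — every symbol — so nothing can go there. The grid has no valid completion.

No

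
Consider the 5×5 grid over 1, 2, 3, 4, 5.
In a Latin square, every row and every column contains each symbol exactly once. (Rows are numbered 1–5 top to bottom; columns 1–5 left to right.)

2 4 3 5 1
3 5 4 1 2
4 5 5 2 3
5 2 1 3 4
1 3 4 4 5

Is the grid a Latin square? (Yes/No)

No

Row 3 contains 5 twice (at columns 2 and 3); row 5 is also not a permutation.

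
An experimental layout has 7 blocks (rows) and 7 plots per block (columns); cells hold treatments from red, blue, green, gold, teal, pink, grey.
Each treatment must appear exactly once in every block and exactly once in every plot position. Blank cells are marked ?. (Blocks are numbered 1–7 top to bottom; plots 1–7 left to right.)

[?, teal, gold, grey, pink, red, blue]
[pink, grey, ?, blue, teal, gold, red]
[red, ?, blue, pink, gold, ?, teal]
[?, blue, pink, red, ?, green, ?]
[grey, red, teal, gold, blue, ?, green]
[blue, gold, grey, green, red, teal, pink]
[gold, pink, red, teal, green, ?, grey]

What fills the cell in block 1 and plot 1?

Block 1 already has {red, blue, gold, teal, pink, grey} and plot 1 already has {red, blue, gold, pink, grey}, so block 1, plot 1 must be green.

green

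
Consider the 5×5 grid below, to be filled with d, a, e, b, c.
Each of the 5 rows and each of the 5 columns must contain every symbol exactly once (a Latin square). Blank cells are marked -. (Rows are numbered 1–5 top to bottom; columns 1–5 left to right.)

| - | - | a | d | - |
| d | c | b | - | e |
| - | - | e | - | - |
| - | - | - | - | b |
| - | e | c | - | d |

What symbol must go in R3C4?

c

Row 1, column 2: row 1 has {d, a} and column 2 has {e, c}, leaving only b.
Row 1, column 5: row 1 has {d, a, b} and column 5 has {d, e, b}, leaving only c.
Row 1, column 1: row 1 has {d, a, b, c} and column 1 has {d}, leaving only e.
Row 2, column 4: row 2 has {d, e, b, c} and column 4 has {d}, leaving only a.
Row 3, column 5: row 3 has {e} and column 5 has {d, e, b, c}, leaving only a.
Row 3, column 2: row 3 has {a, e} and column 2 has {e, b, c}, leaving only d.
Row 4, column 2: row 4 has {b} and column 2 has {d, e, b, c}, leaving only a.
Row 4, column 1: row 4 has {a, b} and column 1 has {d, e}, leaving only c.
Row 3, column 1: row 3 has {d, a, e} and column 1 has {d, e, c}, leaving only b.
Row 3 already has {d, a, e, b} and column 4 already has {d, a}, so row 3, column 4 must be c.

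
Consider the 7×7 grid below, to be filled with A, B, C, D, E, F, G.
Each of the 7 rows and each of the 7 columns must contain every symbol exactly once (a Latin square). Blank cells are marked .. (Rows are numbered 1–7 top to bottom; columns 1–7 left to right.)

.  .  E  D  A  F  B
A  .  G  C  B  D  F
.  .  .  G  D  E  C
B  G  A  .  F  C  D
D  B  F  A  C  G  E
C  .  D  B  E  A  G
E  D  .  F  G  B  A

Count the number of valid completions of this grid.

Row 1, column 1: eliminating its row and column leaves {G}.
Row 1, column 2: eliminating its row and column leaves {C}.
Row 2, column 2: eliminating its row and column leaves {E}.
Row 3, column 1: eliminating its row and column leaves {F}.
Row 3, column 2: eliminating its row and column leaves {A, F}.
Row 3, column 3: eliminating its row and column leaves {B}.
Row 4, column 4: eliminating its row and column leaves {E}.
Row 6, column 2: eliminating its row and column leaves {F}.
Row 7, column 3: eliminating its row and column leaves {C}.
Only one assignment across all blanks avoids any row or column repeat, giving 1 completion.

1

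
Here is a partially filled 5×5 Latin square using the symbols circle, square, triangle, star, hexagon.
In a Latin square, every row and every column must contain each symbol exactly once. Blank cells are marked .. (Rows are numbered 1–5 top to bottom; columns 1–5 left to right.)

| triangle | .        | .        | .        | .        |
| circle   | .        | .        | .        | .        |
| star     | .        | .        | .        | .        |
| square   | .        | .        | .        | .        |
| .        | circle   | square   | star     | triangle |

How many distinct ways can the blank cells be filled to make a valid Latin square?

Row 1, column 2: eliminating its row and column leaves {square, star, hexagon}.
Row 1, column 3: eliminating its row and column leaves {circle, star, hexagon}.
Row 1, column 4: eliminating its row and column leaves {circle, square, hexagon}.
Row 1, column 5: eliminating its row and column leaves {circle, square, star, hexagon}.
Row 2, column 2: eliminating its row and column leaves {square, triangle, star, hexagon}.
Row 2, column 3: eliminating its row and column leaves {triangle, star, hexagon}.
Row 2, column 4: eliminating its row and column leaves {square, triangle, hexagon}.
Row 2, column 5: eliminating its row and column leaves {square, star, hexagon}.
Row 3, column 2: eliminating its row and column leaves {square, triangle, hexagon}.
Row 3, column 3: eliminating its row and column leaves {circle, triangle, hexagon}.
Row 3, column 4: eliminating its row and column leaves {circle, square, triangle, hexagon}.
Row 3, column 5: eliminating its row and column leaves {circle, square, hexagon}.
Row 4, column 2: eliminating its row and column leaves {triangle, star, hexagon}.
Row 4, column 3: eliminating its row and column leaves {circle, triangle, star, hexagon}.
Row 4, column 4: eliminating its row and column leaves {circle, triangle, hexagon}.
Row 4, column 5: eliminating its row and column leaves {circle, star, hexagon}.
Row 5, column 1: eliminating its row and column leaves {hexagon}.
Enumerating the assignments across these blanks that avoid any row or column repeat gives 56 completions.

56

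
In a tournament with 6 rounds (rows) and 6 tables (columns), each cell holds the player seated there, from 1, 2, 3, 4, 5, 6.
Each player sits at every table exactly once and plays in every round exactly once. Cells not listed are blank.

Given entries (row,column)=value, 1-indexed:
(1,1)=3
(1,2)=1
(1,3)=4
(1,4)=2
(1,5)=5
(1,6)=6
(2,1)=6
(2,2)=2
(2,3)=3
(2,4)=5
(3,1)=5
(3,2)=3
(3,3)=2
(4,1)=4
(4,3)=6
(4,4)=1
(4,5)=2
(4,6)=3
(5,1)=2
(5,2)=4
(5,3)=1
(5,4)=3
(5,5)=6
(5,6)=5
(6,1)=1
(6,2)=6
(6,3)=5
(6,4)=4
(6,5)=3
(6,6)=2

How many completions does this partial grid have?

Round 2, table 5: eliminating its round and table leaves {1, 4}.
Round 2, table 6: eliminating its round and table leaves {1, 4}.
Round 3, table 4: eliminating its round and table leaves {6}.
Round 3, table 5: eliminating its round and table leaves {1, 4}.
Round 3, table 6: eliminating its round and table leaves {1, 4}.
Round 4, table 2: eliminating its round and table leaves {5}.
Enumerating the assignments across these blanks that avoid any round or table repeat gives 2 completions.

2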